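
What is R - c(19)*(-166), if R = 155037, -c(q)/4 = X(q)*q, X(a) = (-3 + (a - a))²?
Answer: 41493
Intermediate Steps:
X(a) = 9 (X(a) = (-3 + 0)² = (-3)² = 9)
c(q) = -36*q
R - c(19)*(-166) = 155037 - (-36*19)*(-166) = 155037 - (-684)*(-166) = 155037 - 1*113544 = 155037 - 113544 = 41493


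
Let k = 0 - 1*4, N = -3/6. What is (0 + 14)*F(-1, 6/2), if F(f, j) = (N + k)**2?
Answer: 567/2 ≈ 283.50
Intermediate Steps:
N = -1/2 (N = -3*1/6 = -1/2 ≈ -0.50000)
k = -4 (k = 0 - 4 = -4)
F(f, j) = 81/4 (F(f, j) = (-1/2 - 4)**2 = (-9/2)**2 = 81/4)
(0 + 14)*F(-1, 6/2) = (0 + 14)*(81/4) = 14*(81/4) = 567/2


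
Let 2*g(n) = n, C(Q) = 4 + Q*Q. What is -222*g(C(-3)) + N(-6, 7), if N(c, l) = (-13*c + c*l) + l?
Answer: -1400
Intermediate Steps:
C(Q) = 4 + Q²
g(n) = n/2
N(c, l) = l - 13*c + c*l
-222*g(C(-3)) + N(-6, 7) = -111*(4 + (-3)²) + (7 - 13*(-6) - 6*7) = -111*(4 + 9) + (7 + 78 - 42) = -111*13 + 43 = -222*13/2 + 43 = -1443 + 43 = -1400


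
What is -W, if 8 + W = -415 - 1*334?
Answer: 757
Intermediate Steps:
W = -757 (W = -8 + (-415 - 1*334) = -8 + (-415 - 334) = -8 - 749 = -757)
-W = -1*(-757) = 757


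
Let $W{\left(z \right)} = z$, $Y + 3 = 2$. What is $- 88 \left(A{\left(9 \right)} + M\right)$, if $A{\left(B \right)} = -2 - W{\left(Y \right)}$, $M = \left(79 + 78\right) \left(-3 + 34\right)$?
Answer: $-428208$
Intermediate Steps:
$Y = -1$ ($Y = -3 + 2 = -1$)
$M = 4867$ ($M = 157 \cdot 31 = 4867$)
$A{\left(B \right)} = -1$ ($A{\left(B \right)} = -2 - -1 = -2 + 1 = -1$)
$- 88 \left(A{\left(9 \right)} + M\right) = - 88 \left(-1 + 4867\right) = \left(-88\right) 4866 = -428208$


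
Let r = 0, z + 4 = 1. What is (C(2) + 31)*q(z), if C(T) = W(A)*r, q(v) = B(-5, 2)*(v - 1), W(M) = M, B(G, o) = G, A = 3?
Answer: 620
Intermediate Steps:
z = -3 (z = -4 + 1 = -3)
q(v) = 5 - 5*v (q(v) = -5*(v - 1) = -5*(-1 + v) = 5 - 5*v)
C(T) = 0 (C(T) = 3*0 = 0)
(C(2) + 31)*q(z) = (0 + 31)*(5 - 5*(-3)) = 31*(5 + 15) = 31*20 = 620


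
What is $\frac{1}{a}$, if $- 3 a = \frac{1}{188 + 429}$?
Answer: $-1851$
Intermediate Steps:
$a = - \frac{1}{1851}$ ($a = - \frac{1}{3 \left(188 + 429\right)} = - \frac{1}{3 \cdot 617} = \left(- \frac{1}{3}\right) \frac{1}{617} = - \frac{1}{1851} \approx -0.00054025$)
$\frac{1}{a} = \frac{1}{- \frac{1}{1851}} = -1851$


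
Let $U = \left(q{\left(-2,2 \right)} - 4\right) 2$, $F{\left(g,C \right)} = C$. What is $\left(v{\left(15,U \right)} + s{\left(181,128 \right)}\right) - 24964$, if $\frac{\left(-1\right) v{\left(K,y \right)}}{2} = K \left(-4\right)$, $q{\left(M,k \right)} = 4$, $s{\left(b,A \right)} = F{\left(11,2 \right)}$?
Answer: $-24842$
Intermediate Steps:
$s{\left(b,A \right)} = 2$
$U = 0$ ($U = \left(4 - 4\right) 2 = 0 \cdot 2 = 0$)
$v{\left(K,y \right)} = 8 K$ ($v{\left(K,y \right)} = - 2 K \left(-4\right) = - 2 \left(- 4 K\right) = 8 K$)
$\left(v{\left(15,U \right)} + s{\left(181,128 \right)}\right) - 24964 = \left(8 \cdot 15 + 2\right) - 24964 = \left(120 + 2\right) - 24964 = 122 - 24964 = -24842$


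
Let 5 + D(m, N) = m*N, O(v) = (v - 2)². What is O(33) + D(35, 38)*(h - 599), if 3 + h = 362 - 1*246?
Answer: -642989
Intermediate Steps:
O(v) = (-2 + v)²
h = 113 (h = -3 + (362 - 1*246) = -3 + (362 - 246) = -3 + 116 = 113)
D(m, N) = -5 + N*m (D(m, N) = -5 + m*N = -5 + N*m)
O(33) + D(35, 38)*(h - 599) = (-2 + 33)² + (-5 + 38*35)*(113 - 599) = 31² + (-5 + 1330)*(-486) = 961 + 1325*(-486) = 961 - 643950 = -642989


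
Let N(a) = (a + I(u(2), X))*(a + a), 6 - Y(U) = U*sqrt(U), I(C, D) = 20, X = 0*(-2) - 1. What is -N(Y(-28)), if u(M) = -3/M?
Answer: 43592 - 3584*I*sqrt(7) ≈ 43592.0 - 9482.4*I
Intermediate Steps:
X = -1 (X = 0 - 1 = -1)
Y(U) = 6 - U**(3/2) (Y(U) = 6 - U*sqrt(U) = 6 - U**(3/2))
N(a) = 2*a*(20 + a) (N(a) = (a + 20)*(a + a) = (20 + a)*(2*a) = 2*a*(20 + a))
-N(Y(-28)) = -2*(6 - (-28)**(3/2))*(20 + (6 - (-28)**(3/2))) = -2*(6 - (-56)*I*sqrt(7))*(20 + (6 - (-56)*I*sqrt(7))) = -2*(6 + 56*I*sqrt(7))*(20 + (6 + 56*I*sqrt(7))) = -2*(6 + 56*I*sqrt(7))*(26 + 56*I*sqrt(7))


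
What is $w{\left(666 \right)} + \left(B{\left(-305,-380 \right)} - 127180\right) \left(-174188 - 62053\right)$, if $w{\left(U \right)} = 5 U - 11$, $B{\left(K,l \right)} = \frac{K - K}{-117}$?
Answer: $30045133699$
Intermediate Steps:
$B{\left(K,l \right)} = 0$ ($B{\left(K,l \right)} = 0 \left(- \frac{1}{117}\right) = 0$)
$w{\left(U \right)} = -11 + 5 U$
$w{\left(666 \right)} + \left(B{\left(-305,-380 \right)} - 127180\right) \left(-174188 - 62053\right) = \left(-11 + 5 \cdot 666\right) + \left(0 - 127180\right) \left(-174188 - 62053\right) = \left(-11 + 3330\right) - -30045130380 = 3319 + 30045130380 = 30045133699$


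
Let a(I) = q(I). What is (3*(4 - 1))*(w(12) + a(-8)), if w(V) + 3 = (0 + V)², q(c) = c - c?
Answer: 1269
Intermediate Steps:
q(c) = 0
w(V) = -3 + V² (w(V) = -3 + (0 + V)² = -3 + V²)
a(I) = 0
(3*(4 - 1))*(w(12) + a(-8)) = (3*(4 - 1))*((-3 + 12²) + 0) = (3*3)*((-3 + 144) + 0) = 9*(141 + 0) = 9*141 = 1269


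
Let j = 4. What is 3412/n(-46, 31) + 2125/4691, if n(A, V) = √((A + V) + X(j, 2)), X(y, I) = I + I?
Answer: 2125/4691 - 3412*I*√11/11 ≈ 0.453 - 1028.8*I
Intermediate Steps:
X(y, I) = 2*I
n(A, V) = √(4 + A + V) (n(A, V) = √((A + V) + 2*2) = √((A + V) + 4) = √(4 + A + V))
3412/n(-46, 31) + 2125/4691 = 3412/(√(4 - 46 + 31)) + 2125/4691 = 3412/(√(-11)) + 2125*(1/4691) = 3412/((I*√11)) + 2125/4691 = 3412*(-I*√11/11) + 2125/4691 = -3412*I*√11/11 + 2125/4691 = 2125/4691 - 3412*I*√11/11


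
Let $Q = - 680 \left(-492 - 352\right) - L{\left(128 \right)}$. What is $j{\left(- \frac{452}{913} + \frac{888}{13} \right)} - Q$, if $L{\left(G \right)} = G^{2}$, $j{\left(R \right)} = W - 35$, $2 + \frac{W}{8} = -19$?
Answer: $-557739$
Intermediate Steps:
$W = -168$ ($W = -16 + 8 \left(-19\right) = -16 - 152 = -168$)
$j{\left(R \right)} = -203$ ($j{\left(R \right)} = -168 - 35 = -203$)
$Q = 557536$ ($Q = - 680 \left(-492 - 352\right) - 128^{2} = \left(-680\right) \left(-844\right) - 16384 = 573920 - 16384 = 557536$)
$j{\left(- \frac{452}{913} + \frac{888}{13} \right)} - Q = -203 - 557536 = -557739$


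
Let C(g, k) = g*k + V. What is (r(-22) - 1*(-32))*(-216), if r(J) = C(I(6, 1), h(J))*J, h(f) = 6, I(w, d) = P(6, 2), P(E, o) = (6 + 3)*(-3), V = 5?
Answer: -752976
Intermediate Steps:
P(E, o) = -27 (P(E, o) = 9*(-3) = -27)
I(w, d) = -27
C(g, k) = 5 + g*k (C(g, k) = g*k + 5 = 5 + g*k)
r(J) = -157*J (r(J) = (5 - 27*6)*J = (5 - 162)*J = -157*J)
(r(-22) - 1*(-32))*(-216) = (-157*(-22) - 1*(-32))*(-216) = (3454 + 32)*(-216) = 3486*(-216) = -752976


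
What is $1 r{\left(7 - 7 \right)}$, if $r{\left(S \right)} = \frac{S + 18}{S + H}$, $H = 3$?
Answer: $6$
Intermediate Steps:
$r{\left(S \right)} = \frac{18 + S}{3 + S}$ ($r{\left(S \right)} = \frac{S + 18}{S + 3} = \frac{18 + S}{3 + S}$)
$1 r{\left(7 - 7 \right)} = 1 \frac{18 + \left(7 - 7\right)}{3 + \left(7 - 7\right)} = 1 \frac{18 + 0}{3 + 0} = 1 \cdot \frac{1}{3} \cdot 18 = 1 \cdot 6 = 6$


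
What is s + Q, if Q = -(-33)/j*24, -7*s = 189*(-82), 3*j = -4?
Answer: 1620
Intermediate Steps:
j = -4/3 (j = (⅓)*(-4) = -4/3 ≈ -1.3333)
s = 2214 (s = -27*(-82) = -⅐*(-15498) = 2214)
Q = -594 (Q = -(-33)/(-4/3)*24 = -(-33)*(-3)/4*24 = -3*33/4*24 = -99/4*24 = -594)
s + Q = 2214 - 594 = 1620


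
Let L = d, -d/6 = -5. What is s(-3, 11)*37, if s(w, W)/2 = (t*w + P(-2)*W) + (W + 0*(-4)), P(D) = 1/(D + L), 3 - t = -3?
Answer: -6845/14 ≈ -488.93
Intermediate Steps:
d = 30 (d = -6*(-5) = 30)
L = 30
t = 6 (t = 3 - 1*(-3) = 3 + 3 = 6)
P(D) = 1/(30 + D) (P(D) = 1/(D + 30) = 1/(30 + D))
s(w, W) = 12*w + 29*W/14 (s(w, W) = 2*((6*w + W/(30 - 2)) + (W + 0*(-4))) = 2*((6*w + W/28) + (W + 0)) = 2*((6*w + W/28) + W) = 2*(6*w + 29*W/28) = 12*w + 29*W/14)
s(-3, 11)*37 = (12*(-3) + (29/14)*11)*37 = (-36 + 319/14)*37 = -185/14*37 = -6845/14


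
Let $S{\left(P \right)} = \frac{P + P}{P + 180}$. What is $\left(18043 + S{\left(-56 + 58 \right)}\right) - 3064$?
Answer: $\frac{1363091}{91} \approx 14979.0$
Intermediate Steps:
$S{\left(P \right)} = \frac{2 P}{180 + P}$
$\left(18043 + S{\left(-56 + 58 \right)}\right) - 3064 = \left(18043 + \frac{2 \left(-56 + 58\right)}{180 + \left(-56 + 58\right)}\right) - 3064 = \left(18043 + 2 \cdot 2 \frac{1}{180 + 2}\right) - 3064 = \left(18043 + 2 \cdot 2 \cdot \frac{1}{182}\right) - 3064 = \left(18043 + \frac{2}{91}\right) - 3064 = \frac{1641915}{91} - 3064 = \frac{1363091}{91}$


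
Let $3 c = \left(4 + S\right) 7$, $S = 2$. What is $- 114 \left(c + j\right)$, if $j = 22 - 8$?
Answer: $-3192$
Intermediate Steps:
$c = 14$ ($c = \frac{\left(4 + 2\right) 7}{3} = \frac{6 \cdot 7}{3} = \frac{1}{3} \cdot 42 = 14$)
$j = 14$ ($j = 22 - 8 = 14$)
$- 114 \left(c + j\right) = - 114 \left(14 + 14\right) = \left(-114\right) 28 = -3192$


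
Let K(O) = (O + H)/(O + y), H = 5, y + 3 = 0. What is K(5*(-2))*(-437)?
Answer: -2185/13 ≈ -168.08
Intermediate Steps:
y = -3 (y = -3 + 0 = -3)
K(O) = (5 + O)/(-3 + O) (K(O) = (O + 5)/(O - 3) = (5 + O)/(-3 + O))
K(5*(-2))*(-437) = ((5 + 5*(-2))/(-3 + 5*(-2)))*(-437) = ((5 - 10)/(-3 - 10))*(-437) = (-5/(-13))*(-437) = -1/13*(-5)*(-437) = (5/13)*(-437) = -2185/13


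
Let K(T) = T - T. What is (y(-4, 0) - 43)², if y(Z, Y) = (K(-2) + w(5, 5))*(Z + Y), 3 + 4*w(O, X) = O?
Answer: 2025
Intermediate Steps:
K(T) = 0
w(O, X) = -¾ + O/4
y(Z, Y) = Y/2 + Z/2 (y(Z, Y) = (0 + (-¾ + (¼)*5))*(Z + Y) = (0 + (-¾ + 5/4))*(Y + Z) = (0 + ½)*(Y + Z) = (Y + Z)/2 = Y/2 + Z/2)
(y(-4, 0) - 43)² = (((½)*0 + (½)*(-4)) - 43)² = ((0 - 2) - 43)² = (-2 - 43)² = (-45)² = 2025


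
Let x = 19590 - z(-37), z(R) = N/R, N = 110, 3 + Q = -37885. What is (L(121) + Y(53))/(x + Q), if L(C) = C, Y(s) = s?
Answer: -3219/338458 ≈ -0.0095108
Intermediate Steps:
Q = -37888 (Q = -3 - 37885 = -37888)
z(R) = 110/R
x = 724940/37 (x = 19590 - 110/(-37) = 19590 - 110*(-1)/37 = 19590 - 1*(-110/37) = 19590 + 110/37 = 724940/37 ≈ 19593.)
(L(121) + Y(53))/(x + Q) = (121 + 53)/(724940/37 - 37888) = 174/(-676916/37) = 174*(-37/676916) = -3219/338458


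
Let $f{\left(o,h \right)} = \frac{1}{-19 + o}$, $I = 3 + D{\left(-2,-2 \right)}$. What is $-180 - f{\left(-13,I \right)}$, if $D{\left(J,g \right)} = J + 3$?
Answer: $- \frac{5759}{32} \approx -179.97$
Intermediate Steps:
$D{\left(J,g \right)} = 3 + J$
$I = 4$ ($I = 3 + \left(3 - 2\right) = 3 + 1 = 4$)
$-180 - f{\left(-13,I \right)} = -180 - \frac{1}{-19 - 13} = -180 - \frac{1}{-32} = -180 - - \frac{1}{32} = -180 + \frac{1}{32} = - \frac{5759}{32}$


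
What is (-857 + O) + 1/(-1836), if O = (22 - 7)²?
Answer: -1160353/1836 ≈ -632.00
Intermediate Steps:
O = 225 (O = 15² = 225)
(-857 + O) + 1/(-1836) = (-857 + 225) + 1/(-1836) = -632 - 1/1836 = -1160353/1836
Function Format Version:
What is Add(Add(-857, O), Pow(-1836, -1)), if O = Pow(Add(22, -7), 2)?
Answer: Rational(-1160353, 1836) ≈ -632.00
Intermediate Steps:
O = 225 (O = Pow(15, 2) = 225)
Add(Add(-857, O), Pow(-1836, -1)) = Add(Add(-857, 225), Pow(-1836, -1)) = Add(-632, Rational(-1, 1836)) = Rational(-1160353, 1836)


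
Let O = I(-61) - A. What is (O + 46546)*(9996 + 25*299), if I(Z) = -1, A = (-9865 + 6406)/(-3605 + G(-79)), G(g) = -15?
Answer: 2943679023711/3620 ≈ 8.1317e+8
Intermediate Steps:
A = 3459/3620 (A = (-9865 + 6406)/(-3605 - 15) = -3459/(-3620) = -3459*(-1/3620) = 3459/3620 ≈ 0.95552)
O = -7079/3620 (O = -1 - 1*3459/3620 = -1 - 3459/3620 = -7079/3620 ≈ -1.9555)
(O + 46546)*(9996 + 25*299) = (-7079/3620 + 46546)*(9996 + 25*299) = 168489441*(9996 + 7475)/3620 = (168489441/3620)*17471 = 2943679023711/3620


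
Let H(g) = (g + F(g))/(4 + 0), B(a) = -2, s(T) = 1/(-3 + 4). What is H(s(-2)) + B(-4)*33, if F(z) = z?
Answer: -131/2 ≈ -65.500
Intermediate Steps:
s(T) = 1 (s(T) = 1/1 = 1)
H(g) = g/2 (H(g) = (g + g)/(4 + 0) = (2*g)/4 = (2*g)*(1/4) = g/2)
H(s(-2)) + B(-4)*33 = (1/2)*1 - 2*33 = 1/2 - 66 = -131/2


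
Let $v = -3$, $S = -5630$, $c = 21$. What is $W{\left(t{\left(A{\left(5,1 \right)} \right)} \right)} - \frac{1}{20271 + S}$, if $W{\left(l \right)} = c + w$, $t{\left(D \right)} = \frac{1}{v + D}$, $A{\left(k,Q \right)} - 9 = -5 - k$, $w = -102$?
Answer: $- \frac{1185922}{14641} \approx -81.0$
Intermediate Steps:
$A{\left(k,Q \right)} = 4 - k$ ($A{\left(k,Q \right)} = 9 - \left(5 + k\right) = 4 - k$)
$t{\left(D \right)} = \frac{1}{-3 + D}$
$W{\left(l \right)} = -81$ ($W{\left(l \right)} = 21 - 102 = -81$)
$W{\left(t{\left(A{\left(5,1 \right)} \right)} \right)} - \frac{1}{20271 + S} = -81 - \frac{1}{20271 - 5630} = -81 - \frac{1}{14641} = - \frac{1185922}{14641}$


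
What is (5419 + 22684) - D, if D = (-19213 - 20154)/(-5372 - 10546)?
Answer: 447304187/15918 ≈ 28101.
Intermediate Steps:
D = 39367/15918 (D = -39367/(-15918) = -39367*(-1/15918) = 39367/15918 ≈ 2.4731)
(5419 + 22684) - D = (5419 + 22684) - 1*39367/15918 = 28103 - 39367/15918 = 447304187/15918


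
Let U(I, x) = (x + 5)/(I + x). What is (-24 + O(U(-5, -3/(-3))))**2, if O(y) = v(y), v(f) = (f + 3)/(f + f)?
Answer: 2401/4 ≈ 600.25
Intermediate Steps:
U(I, x) = (5 + x)/(I + x)
v(f) = (3 + f)/(2*f) (v(f) = (3 + f)/((2*f)) = (3 + f)*(1/(2*f)) = (3 + f)/(2*f))
O(y) = (3 + y)/(2*y)
(-24 + O(U(-5, -3/(-3))))**2 = (-24 + (3 + (5 - 3/(-3))/(-5 - 3/(-3)))/(2*(((5 - 3/(-3))/(-5 - 3/(-3))))))**2 = (-24 + (3 + (5 - 3*(-1/3))/(-5 - 3*(-1/3)))/(2*(((5 - 3*(-1/3))/(-5 - 3*(-1/3))))))**2 = (-24 + (3 + (5 + 1)/(-5 + 1))/(2*(((5 + 1)/(-5 + 1)))))**2 = (-24 + (3 + 6/(-4))/(2*((6/(-4)))))**2 = (-24 + (3 - 1/4*6)/(2*((-1/4*6))))**2 = (-24 + (3 - 3/2)/(2*(-3/2)))**2 = (-24 + (1/2)*(-2/3)*(3/2))**2 = (-24 - 1/2)**2 = (-49/2)**2 = 2401/4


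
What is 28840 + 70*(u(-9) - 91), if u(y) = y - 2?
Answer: 21700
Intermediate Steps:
u(y) = -2 + y
28840 + 70*(u(-9) - 91) = 28840 + 70*((-2 - 9) - 91) = 28840 + 70*(-11 - 91) = 28840 + 70*(-102) = 28840 - 7140 = 21700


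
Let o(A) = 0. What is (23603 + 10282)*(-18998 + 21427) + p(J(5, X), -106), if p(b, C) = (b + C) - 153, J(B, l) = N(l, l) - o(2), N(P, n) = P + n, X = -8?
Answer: 82306390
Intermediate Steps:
J(B, l) = 2*l (J(B, l) = (l + l) - 1*0 = 2*l + 0 = 2*l)
p(b, C) = -153 + C + b (p(b, C) = (C + b) - 153 = -153 + C + b)
(23603 + 10282)*(-18998 + 21427) + p(J(5, X), -106) = (23603 + 10282)*(-18998 + 21427) + (-153 - 106 + 2*(-8)) = 33885*2429 + (-153 - 106 - 16) = 82306665 - 275 = 82306390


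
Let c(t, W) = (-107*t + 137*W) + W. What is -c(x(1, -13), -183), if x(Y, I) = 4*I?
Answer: 19690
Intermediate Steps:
c(t, W) = -107*t + 138*W
-c(x(1, -13), -183) = -(-428*(-13) + 138*(-183)) = -(-107*(-52) - 25254) = -(5564 - 25254) = -1*(-19690) = 19690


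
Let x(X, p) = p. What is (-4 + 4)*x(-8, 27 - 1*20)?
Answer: 0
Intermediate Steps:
(-4 + 4)*x(-8, 27 - 1*20) = (-4 + 4)*(27 - 1*20) = 0*(27 - 20) = 0*7 = 0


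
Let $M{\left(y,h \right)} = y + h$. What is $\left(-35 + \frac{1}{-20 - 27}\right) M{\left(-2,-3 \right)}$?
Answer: $\frac{8230}{47} \approx 175.11$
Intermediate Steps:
$M{\left(y,h \right)} = h + y$
$\left(-35 + \frac{1}{-20 - 27}\right) M{\left(-2,-3 \right)} = \left(-35 + \frac{1}{-20 - 27}\right) \left(-3 - 2\right) = \left(-35 + \frac{1}{-47}\right) \left(-5\right) = \left(-35 - \frac{1}{47}\right) \left(-5\right) = \left(- \frac{1646}{47}\right) \left(-5\right) = \frac{8230}{47}$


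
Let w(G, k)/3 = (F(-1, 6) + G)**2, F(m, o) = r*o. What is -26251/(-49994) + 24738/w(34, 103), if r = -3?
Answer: 104742695/3199616 ≈ 32.736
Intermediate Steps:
F(m, o) = -3*o
w(G, k) = 3*(-18 + G)**2 (w(G, k) = 3*(-3*6 + G)**2 = 3*(-18 + G)**2)
-26251/(-49994) + 24738/w(34, 103) = -26251/(-49994) + 24738/((3*(-18 + 34)**2)) = -26251*(-1/49994) + 24738/((3*16**2)) = 26251/49994 + 24738/((3*256)) = 26251/49994 + 24738/768 = 26251/49994 + 24738*(1/768) = 26251/49994 + 4123/128 = 104742695/3199616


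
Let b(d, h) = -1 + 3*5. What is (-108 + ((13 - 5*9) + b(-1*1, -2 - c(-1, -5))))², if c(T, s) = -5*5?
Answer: 15876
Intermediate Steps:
c(T, s) = -25
b(d, h) = 14 (b(d, h) = -1 + 15 = 14)
(-108 + ((13 - 5*9) + b(-1*1, -2 - c(-1, -5))))² = (-108 + ((13 - 5*9) + 14))² = (-108 + ((13 - 45) + 14))² = (-108 + (-32 + 14))² = (-108 - 18)² = (-126)² = 15876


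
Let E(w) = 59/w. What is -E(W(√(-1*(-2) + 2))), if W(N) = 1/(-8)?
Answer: 472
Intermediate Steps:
W(N) = -⅛
-E(W(√(-1*(-2) + 2))) = -59/(-⅛) = -59*(-8) = -1*(-472) = 472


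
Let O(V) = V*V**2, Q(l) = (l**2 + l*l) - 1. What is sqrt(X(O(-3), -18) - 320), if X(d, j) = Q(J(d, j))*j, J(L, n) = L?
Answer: I*sqrt(26546) ≈ 162.93*I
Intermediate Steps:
Q(l) = -1 + 2*l**2 (Q(l) = (l**2 + l**2) - 1 = 2*l**2 - 1 = -1 + 2*l**2)
O(V) = V**3
X(d, j) = j*(-1 + 2*d**2) (X(d, j) = (-1 + 2*d**2)*j = j*(-1 + 2*d**2))
sqrt(X(O(-3), -18) - 320) = sqrt(-18*(-1 + 2*((-3)**3)**2) - 320) = sqrt(-18*(-1 + 2*(-27)**2) - 320) = sqrt(-18*(-1 + 2*729) - 320) = sqrt(-18*(-1 + 1458) - 320) = sqrt(-18*1457 - 320) = sqrt(-26226 - 320) = sqrt(-26546) = I*sqrt(26546)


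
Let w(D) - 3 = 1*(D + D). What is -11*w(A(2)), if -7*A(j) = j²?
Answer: -143/7 ≈ -20.429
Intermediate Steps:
A(j) = -j²/7
w(D) = 3 + 2*D (w(D) = 3 + 1*(D + D) = 3 + 1*(2*D) = 3 + 2*D)
-11*w(A(2)) = -11*(3 + 2*(-⅐*2²)) = -11*(3 + 2*(-⅐*4)) = -11*(3 + 2*(-4/7)) = -11*(3 - 8/7) = -11*13/7 = -143/7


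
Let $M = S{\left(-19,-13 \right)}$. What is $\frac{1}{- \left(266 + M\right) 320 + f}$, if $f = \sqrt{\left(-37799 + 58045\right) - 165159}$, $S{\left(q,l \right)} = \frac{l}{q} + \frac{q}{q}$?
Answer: $- \frac{30922880}{2648873663993} - \frac{361 i \sqrt{144913}}{2648873663993} \approx -1.1674 \cdot 10^{-5} - 5.188 \cdot 10^{-8} i$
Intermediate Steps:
$S{\left(q,l \right)} = 1 + \frac{l}{q}$ ($S{\left(q,l \right)} = \frac{l}{q} + 1 = 1 + \frac{l}{q}$)
$M = \frac{32}{19}$ ($M = \frac{-13 - 19}{-19} = \left(- \frac{1}{19}\right) \left(-32\right) = \frac{32}{19} \approx 1.6842$)
$f = i \sqrt{144913}$ ($f = \sqrt{20246 - 165159} = \sqrt{-144913} = i \sqrt{144913} \approx 380.67 i$)
$\frac{1}{- \left(266 + M\right) 320 + f} = \frac{1}{- \left(266 + \frac{32}{19}\right) 320 + i \sqrt{144913}} = \frac{1}{- \frac{5086 \cdot 320}{19} + i \sqrt{144913}} = \frac{1}{\left(-1\right) \frac{1627520}{19} + i \sqrt{144913}} = \frac{1}{- \frac{1627520}{19} + i \sqrt{144913}}$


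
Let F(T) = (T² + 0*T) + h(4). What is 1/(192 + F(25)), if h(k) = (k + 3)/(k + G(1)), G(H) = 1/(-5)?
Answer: 19/15558 ≈ 0.0012212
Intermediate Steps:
G(H) = -⅕
h(k) = (3 + k)/(-⅕ + k) (h(k) = (k + 3)/(k - ⅕) = (3 + k)/(-⅕ + k))
F(T) = 35/19 + T² (F(T) = (T² + 0*T) + 5*(3 + 4)/(-1 + 5*4) = (T² + 0) + 5*7/(-1 + 20) = T² + 5*7/19 = T² + 5*(1/19)*7 = T² + 35/19 = 35/19 + T²)
1/(192 + F(25)) = 1/(192 + (35/19 + 25²)) = 1/(192 + (35/19 + 625)) = 1/(192 + 11910/19) = 1/(15558/19) = 19/15558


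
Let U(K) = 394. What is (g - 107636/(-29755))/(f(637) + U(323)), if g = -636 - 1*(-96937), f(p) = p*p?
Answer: 2865543891/12085380065 ≈ 0.23711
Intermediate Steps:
f(p) = p²
g = 96301 (g = -636 + 96937 = 96301)
(g - 107636/(-29755))/(f(637) + U(323)) = (96301 - 107636/(-29755))/(637² + 394) = (96301 - 107636*(-1/29755))/(405769 + 394) = (96301 + 107636/29755)/406163 = (2865543891/29755)*(1/406163) = 2865543891/12085380065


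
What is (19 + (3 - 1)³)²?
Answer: 729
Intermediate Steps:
(19 + (3 - 1)³)² = (19 + 2³)² = (19 + 8)² = 27² = 729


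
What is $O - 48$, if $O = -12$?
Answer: $-60$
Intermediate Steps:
$O - 48 = -12 - 48 = -60$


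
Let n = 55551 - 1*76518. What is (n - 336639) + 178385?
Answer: -179221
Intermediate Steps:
n = -20967 (n = 55551 - 76518 = -20967)
(n - 336639) + 178385 = (-20967 - 336639) + 178385 = -357606 + 178385 = -179221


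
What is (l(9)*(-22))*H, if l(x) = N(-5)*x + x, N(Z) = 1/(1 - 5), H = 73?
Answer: -21681/2 ≈ -10841.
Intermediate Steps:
N(Z) = -¼ (N(Z) = 1/(-4) = -¼)
l(x) = 3*x/4 (l(x) = -x/4 + x = 3*x/4)
(l(9)*(-22))*H = (((¾)*9)*(-22))*73 = ((27/4)*(-22))*73 = -297/2*73 = -21681/2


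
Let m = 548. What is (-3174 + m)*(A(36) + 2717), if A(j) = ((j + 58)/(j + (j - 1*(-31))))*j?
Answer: -743775110/103 ≈ -7.2211e+6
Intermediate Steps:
A(j) = j*(58 + j)/(31 + 2*j) (A(j) = ((58 + j)/(j + (j + 31)))*j = ((58 + j)/(j + (31 + j)))*j = ((58 + j)/(31 + 2*j))*j = j*(58 + j)/(31 + 2*j))
(-3174 + m)*(A(36) + 2717) = (-3174 + 548)*(36*(58 + 36)/(31 + 2*36) + 2717) = -2626*(36*94/(31 + 72) + 2717) = -2626*(36*94/103 + 2717) = -2626*(36*(1/103)*94 + 2717) = -2626*(3384/103 + 2717) = -2626*283235/103 = -743775110/103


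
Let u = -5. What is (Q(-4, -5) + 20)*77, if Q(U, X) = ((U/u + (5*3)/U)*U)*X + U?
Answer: -3311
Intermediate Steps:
Q(U, X) = U + U*X*(15/U - U/5) (Q(U, X) = ((U/(-5) + (5*3)/U)*U)*X + U = ((U*(-⅕) + 15/U)*U)*X + U = ((-U/5 + 15/U)*U)*X + U = ((15/U - U/5)*U)*X + U = (U*(15/U - U/5))*X + U = U*X*(15/U - U/5) + U = U + U*X*(15/U - U/5))
(Q(-4, -5) + 20)*77 = ((-4 + 15*(-5) - ⅕*(-5)*(-4)²) + 20)*77 = ((-4 - 75 - ⅕*(-5)*16) + 20)*77 = ((-4 - 75 + 16) + 20)*77 = (-63 + 20)*77 = -43*77 = -3311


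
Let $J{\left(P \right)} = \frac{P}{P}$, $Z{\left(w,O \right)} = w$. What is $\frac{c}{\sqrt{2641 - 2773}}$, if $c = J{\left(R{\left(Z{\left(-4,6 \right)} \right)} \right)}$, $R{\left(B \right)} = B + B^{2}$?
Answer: $- \frac{i \sqrt{33}}{66} \approx - 0.087039 i$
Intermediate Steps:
$J{\left(P \right)} = 1$
$c = 1$
$\frac{c}{\sqrt{2641 - 2773}} = 1 \frac{1}{\sqrt{2641 - 2773}} = 1 \frac{1}{\sqrt{-132}} = 1 \frac{1}{2 i \sqrt{33}} = 1 \left(- \frac{i \sqrt{33}}{66}\right) = - \frac{i \sqrt{33}}{66}$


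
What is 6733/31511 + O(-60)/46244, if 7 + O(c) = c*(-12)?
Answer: 333828195/1457194684 ≈ 0.22909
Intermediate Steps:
O(c) = -7 - 12*c (O(c) = -7 + c*(-12) = -7 - 12*c)
6733/31511 + O(-60)/46244 = 6733/31511 + (-7 - 12*(-60))/46244 = 6733*(1/31511) + (-7 + 720)*(1/46244) = 6733/31511 + 713*(1/46244) = 6733/31511 + 713/46244 = 333828195/1457194684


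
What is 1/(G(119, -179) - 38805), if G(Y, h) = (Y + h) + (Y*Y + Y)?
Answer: -1/24585 ≈ -4.0675e-5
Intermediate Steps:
G(Y, h) = h + Y² + 2*Y (G(Y, h) = (Y + h) + (Y² + Y) = (Y + h) + (Y + Y²) = h + Y² + 2*Y)
1/(G(119, -179) - 38805) = 1/((-179 + 119² + 2*119) - 38805) = 1/((-179 + 14161 + 238) - 38805) = 1/(14220 - 38805) = 1/(-24585) = -1/24585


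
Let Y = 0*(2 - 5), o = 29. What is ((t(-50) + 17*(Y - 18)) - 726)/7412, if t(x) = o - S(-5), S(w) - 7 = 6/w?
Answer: -1261/9265 ≈ -0.13610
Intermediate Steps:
S(w) = 7 + 6/w
Y = 0 (Y = 0*(-3) = 0)
t(x) = 116/5 (t(x) = 29 - (7 + 6/(-5)) = 29 - (7 + 6*(-1/5)) = 29 - (7 - 6/5) = 29 - 1*29/5 = 29 - 29/5 = 116/5)
((t(-50) + 17*(Y - 18)) - 726)/7412 = ((116/5 + 17*(0 - 18)) - 726)/7412 = ((116/5 + 17*(-18)) - 726)*(1/7412) = ((116/5 - 306) - 726)*(1/7412) = (-1414/5 - 726)*(1/7412) = -5044/5*1/7412 = -1261/9265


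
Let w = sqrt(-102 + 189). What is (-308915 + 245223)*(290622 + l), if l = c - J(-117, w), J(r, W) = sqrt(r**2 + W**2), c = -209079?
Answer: -5193636756 + 254768*sqrt(861) ≈ -5.1862e+9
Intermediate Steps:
w = sqrt(87) ≈ 9.3274
J(r, W) = sqrt(W**2 + r**2)
l = -209079 - 4*sqrt(861) (l = -209079 - sqrt((sqrt(87))**2 + (-117)**2) = -209079 - sqrt(87 + 13689) = -209079 - sqrt(13776) = -209079 - 4*sqrt(861) ≈ -2.0920e+5)
(-308915 + 245223)*(290622 + l) = (-308915 + 245223)*(290622 + (-209079 - 4*sqrt(861))) = -63692*(81543 - 4*sqrt(861)) = -5193636756 + 254768*sqrt(861)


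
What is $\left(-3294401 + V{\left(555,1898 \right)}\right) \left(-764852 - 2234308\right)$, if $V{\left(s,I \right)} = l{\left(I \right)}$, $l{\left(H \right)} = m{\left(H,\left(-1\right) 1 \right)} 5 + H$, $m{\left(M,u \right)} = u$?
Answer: $9874758293280$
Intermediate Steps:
$l{\left(H \right)} = -5 + H$ ($l{\left(H \right)} = \left(-1\right) 1 \cdot 5 + H = \left(-1\right) 5 + H = -5 + H$)
$V{\left(s,I \right)} = -5 + I$
$\left(-3294401 + V{\left(555,1898 \right)}\right) \left(-764852 - 2234308\right) = \left(-3294401 + \left(-5 + 1898\right)\right) \left(-764852 - 2234308\right) = \left(-3294401 + 1893\right) \left(-2999160\right) = \left(-3292508\right) \left(-2999160\right) = 9874758293280$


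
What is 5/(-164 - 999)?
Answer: -5/1163 ≈ -0.0042992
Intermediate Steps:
5/(-164 - 999) = 5/(-1163) = 5*(-1/1163) = -5/1163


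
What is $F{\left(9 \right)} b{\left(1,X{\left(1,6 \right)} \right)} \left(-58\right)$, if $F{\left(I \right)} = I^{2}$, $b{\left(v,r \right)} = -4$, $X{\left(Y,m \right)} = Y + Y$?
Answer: $18792$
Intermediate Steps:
$X{\left(Y,m \right)} = 2 Y$
$F{\left(9 \right)} b{\left(1,X{\left(1,6 \right)} \right)} \left(-58\right) = 9^{2} \left(-4\right) \left(-58\right) = 81 \left(-4\right) \left(-58\right) = \left(-324\right) \left(-58\right) = 18792$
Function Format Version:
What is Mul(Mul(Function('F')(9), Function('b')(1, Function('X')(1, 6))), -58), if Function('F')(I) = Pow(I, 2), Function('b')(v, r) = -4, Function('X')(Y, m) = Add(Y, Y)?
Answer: 18792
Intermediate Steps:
Function('X')(Y, m) = Mul(2, Y)
Mul(Mul(Function('F')(9), Function('b')(1, Function('X')(1, 6))), -58) = Mul(Mul(Pow(9, 2), -4), -58) = Mul(Mul(81, -4), -58) = Mul(-324, -58) = 18792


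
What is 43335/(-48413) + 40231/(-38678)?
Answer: -3623814533/1872518014 ≈ -1.9353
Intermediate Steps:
43335/(-48413) + 40231/(-38678) = 43335*(-1/48413) + 40231*(-1/38678) = -43335/48413 - 40231/38678 = -3623814533/1872518014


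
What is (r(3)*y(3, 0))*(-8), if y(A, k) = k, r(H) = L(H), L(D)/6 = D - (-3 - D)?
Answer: 0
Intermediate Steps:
L(D) = 18 + 12*D (L(D) = 6*(D - (-3 - D)) = 6*(D + (3 + D)) = 6*(3 + 2*D) = 18 + 12*D)
r(H) = 18 + 12*H
(r(3)*y(3, 0))*(-8) = ((18 + 12*3)*0)*(-8) = ((18 + 36)*0)*(-8) = (54*0)*(-8) = 0*(-8) = 0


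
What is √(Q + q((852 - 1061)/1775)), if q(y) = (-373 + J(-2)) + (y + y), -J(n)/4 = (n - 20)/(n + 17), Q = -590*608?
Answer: I*√407285870907/1065 ≈ 599.24*I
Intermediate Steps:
Q = -358720
J(n) = -4*(-20 + n)/(17 + n) (J(n) = -4*(n - 20)/(n + 17) = -4*(-20 + n)/(17 + n))
q(y) = -5507/15 + 2*y (q(y) = (-373 + 4*(20 - 1*(-2))/(17 - 2)) + (y + y) = (-373 + 4*(20 + 2)/15) + 2*y = (-373 + 4*(1/15)*22) + 2*y = (-373 + 88/15) + 2*y = -5507/15 + 2*y)
√(Q + q((852 - 1061)/1775)) = √(-358720 + (-5507/15 + 2*((852 - 1061)/1775))) = √(-358720 + (-5507/15 + 2*(-209*1/1775))) = √(-358720 + (-5507/15 + 2*(-209/1775))) = √(-358720 + (-5507/15 - 418/1775)) = √(-358720 - 1956239/5325) = √(-1912140239/5325) = I*√407285870907/1065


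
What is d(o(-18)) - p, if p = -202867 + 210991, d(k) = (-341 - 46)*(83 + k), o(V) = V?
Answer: -33279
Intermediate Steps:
d(k) = -32121 - 387*k (d(k) = -387*(83 + k) = -32121 - 387*k)
p = 8124
d(o(-18)) - p = (-32121 - 387*(-18)) - 1*8124 = (-32121 + 6966) - 8124 = -25155 - 8124 = -33279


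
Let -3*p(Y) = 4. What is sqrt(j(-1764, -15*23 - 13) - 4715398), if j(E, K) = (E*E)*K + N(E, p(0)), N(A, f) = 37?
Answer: 3*I*sqrt(124300281) ≈ 33447.0*I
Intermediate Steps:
p(Y) = -4/3 (p(Y) = -1/3*4 = -4/3)
j(E, K) = 37 + K*E**2 (j(E, K) = (E*E)*K + 37 = E**2*K + 37 = K*E**2 + 37 = 37 + K*E**2)
sqrt(j(-1764, -15*23 - 13) - 4715398) = sqrt((37 + (-15*23 - 13)*(-1764)**2) - 4715398) = sqrt((37 + (-345 - 13)*3111696) - 4715398) = sqrt((37 - 358*3111696) - 4715398) = sqrt((37 - 1113987168) - 4715398) = sqrt(-1113987131 - 4715398) = sqrt(-1118702529) = 3*I*sqrt(124300281)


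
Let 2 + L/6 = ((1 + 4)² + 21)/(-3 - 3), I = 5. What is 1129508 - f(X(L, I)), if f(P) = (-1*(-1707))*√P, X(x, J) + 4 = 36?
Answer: 1129508 - 6828*√2 ≈ 1.1199e+6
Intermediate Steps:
L = -58 (L = -12 + 6*(((1 + 4)² + 21)/(-3 - 3)) = -12 + 6*((5² + 21)/(-6)) = -12 + 6*((25 + 21)*(-⅙)) = -12 + 6*(46*(-⅙)) = -12 + 6*(-23/3) = -12 - 46 = -58)
X(x, J) = 32 (X(x, J) = -4 + 36 = 32)
f(P) = 1707*√P
1129508 - f(X(L, I)) = 1129508 - 1707*√32 = 1129508 - 1707*4*√2 = 1129508 - 6828*√2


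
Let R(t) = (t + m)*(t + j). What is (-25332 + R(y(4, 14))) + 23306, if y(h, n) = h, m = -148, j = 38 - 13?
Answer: -6202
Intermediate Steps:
j = 25
R(t) = (-148 + t)*(25 + t) (R(t) = (t - 148)*(t + 25) = (-148 + t)*(25 + t))
(-25332 + R(y(4, 14))) + 23306 = (-25332 + (-3700 + 4² - 123*4)) + 23306 = (-25332 + (-3700 + 16 - 492)) + 23306 = (-25332 - 4176) + 23306 = -29508 + 23306 = -6202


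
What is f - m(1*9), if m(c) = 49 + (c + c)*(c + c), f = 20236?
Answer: 19863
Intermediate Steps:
m(c) = 49 + 4*c**2 (m(c) = 49 + (2*c)*(2*c) = 49 + 4*c**2)
f - m(1*9) = 20236 - (49 + 4*(1*9)**2) = 20236 - (49 + 4*9**2) = 20236 - (49 + 4*81) = 20236 - (49 + 324) = 20236 - 1*373 = 20236 - 373 = 19863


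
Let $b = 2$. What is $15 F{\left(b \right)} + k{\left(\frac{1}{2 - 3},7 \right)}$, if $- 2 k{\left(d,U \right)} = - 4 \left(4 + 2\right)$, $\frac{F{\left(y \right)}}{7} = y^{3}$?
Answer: $852$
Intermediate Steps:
$F{\left(y \right)} = 7 y^{3}$
$k{\left(d,U \right)} = 12$ ($k{\left(d,U \right)} = - \frac{\left(-4\right) \left(4 + 2\right)}{2} = - \frac{\left(-4\right) 6}{2} = \left(- \frac{1}{2}\right) \left(-24\right) = 12$)
$15 F{\left(b \right)} + k{\left(\frac{1}{2 - 3},7 \right)} = 15 \cdot 7 \cdot 2^{3} + 12 = 15 \cdot 7 \cdot 8 + 12 = 15 \cdot 56 + 12 = 840 + 12 = 852$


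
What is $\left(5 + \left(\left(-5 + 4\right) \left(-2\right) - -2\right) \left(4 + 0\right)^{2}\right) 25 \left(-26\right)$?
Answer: $-44850$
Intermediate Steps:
$\left(5 + \left(\left(-5 + 4\right) \left(-2\right) - -2\right) \left(4 + 0\right)^{2}\right) 25 \left(-26\right) = \left(5 + \left(\left(-1\right) \left(-2\right) + 2\right) 4^{2}\right) 25 \left(-26\right) = \left(5 + \left(2 + 2\right) 16\right) 25 \left(-26\right) = \left(5 + 4 \cdot 16\right) 25 \left(-26\right) = \left(5 + 64\right) 25 \left(-26\right) = 69 \cdot 25 \left(-26\right) = 1725 \left(-26\right) = -44850$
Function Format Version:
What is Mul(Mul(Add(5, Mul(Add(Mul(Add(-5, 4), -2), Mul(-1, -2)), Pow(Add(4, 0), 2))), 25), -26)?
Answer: -44850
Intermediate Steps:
Mul(Mul(Add(5, Mul(Add(Mul(Add(-5, 4), -2), Mul(-1, -2)), Pow(Add(4, 0), 2))), 25), -26) = Mul(Mul(Add(5, Mul(Add(Mul(-1, -2), 2), Pow(4, 2))), 25), -26) = Mul(Mul(Add(5, Mul(Add(2, 2), 16)), 25), -26) = Mul(Mul(Add(5, Mul(4, 16)), 25), -26) = Mul(Mul(Add(5, 64), 25), -26) = Mul(Mul(69, 25), -26) = Mul(1725, -26) = -44850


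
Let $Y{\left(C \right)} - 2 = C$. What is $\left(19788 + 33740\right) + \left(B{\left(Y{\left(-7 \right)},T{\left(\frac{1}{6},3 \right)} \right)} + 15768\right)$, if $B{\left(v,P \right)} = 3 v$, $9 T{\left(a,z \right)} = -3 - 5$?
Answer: $69281$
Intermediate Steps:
$Y{\left(C \right)} = 2 + C$
$T{\left(a,z \right)} = - \frac{8}{9}$ ($T{\left(a,z \right)} = \frac{-3 - 5}{9} = \frac{1}{9} \left(-8\right) = - \frac{8}{9}$)
$\left(19788 + 33740\right) + \left(B{\left(Y{\left(-7 \right)},T{\left(\frac{1}{6},3 \right)} \right)} + 15768\right) = \left(19788 + 33740\right) + \left(3 \left(2 - 7\right) + 15768\right) = 53528 + \left(3 \left(-5\right) + 15768\right) = 53528 + \left(-15 + 15768\right) = 53528 + 15753 = 69281$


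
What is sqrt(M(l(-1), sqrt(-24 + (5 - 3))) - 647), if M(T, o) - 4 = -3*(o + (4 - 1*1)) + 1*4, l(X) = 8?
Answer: sqrt(-648 - 3*I*sqrt(22)) ≈ 0.2764 - 25.457*I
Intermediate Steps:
M(T, o) = -1 - 3*o (M(T, o) = 4 + (-3*(o + (4 - 1*1)) + 1*4) = 4 + (-3*(o + (4 - 1)) + 4) = 4 + (-3*(o + 3) + 4) = 4 + (-3*(3 + o) + 4) = 4 + ((-9 - 3*o) + 4) = 4 + (-5 - 3*o) = -1 - 3*o)
sqrt(M(l(-1), sqrt(-24 + (5 - 3))) - 647) = sqrt((-1 - 3*sqrt(-24 + (5 - 3))) - 647) = sqrt((-1 - 3*sqrt(-24 + 2)) - 647) = sqrt((-1 - 3*I*sqrt(22)) - 647) = sqrt(-648 - 3*I*sqrt(22))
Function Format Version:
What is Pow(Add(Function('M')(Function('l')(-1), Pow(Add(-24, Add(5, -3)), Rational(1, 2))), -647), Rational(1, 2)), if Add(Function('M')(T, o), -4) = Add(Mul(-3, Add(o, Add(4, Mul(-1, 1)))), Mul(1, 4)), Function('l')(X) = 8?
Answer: Pow(Add(-648, Mul(-3, I, Pow(22, Rational(1, 2)))), Rational(1, 2)) ≈ Add(0.2764, Mul(-25.457, I))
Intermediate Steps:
Function('M')(T, o) = Add(-1, Mul(-3, o)) (Function('M')(T, o) = Add(4, Add(Mul(-3, Add(o, Add(4, Mul(-1, 1)))), Mul(1, 4))) = Add(4, Add(Mul(-3, Add(o, Add(4, -1))), 4)) = Add(4, Add(Mul(-3, Add(o, 3)), 4)) = Add(4, Add(Mul(-3, Add(3, o)), 4)) = Add(4, Add(Add(-9, Mul(-3, o)), 4)) = Add(4, Add(-5, Mul(-3, o))) = Add(-1, Mul(-3, o)))
Pow(Add(Function('M')(Function('l')(-1), Pow(Add(-24, Add(5, -3)), Rational(1, 2))), -647), Rational(1, 2)) = Pow(Add(Add(-1, Mul(-3, Pow(Add(-24, Add(5, -3)), Rational(1, 2)))), -647), Rational(1, 2)) = Pow(Add(Add(-1, Mul(-3, Pow(Add(-24, 2), Rational(1, 2)))), -647), Rational(1, 2)) = Pow(Add(Add(-1, Mul(-3, Pow(-22, Rational(1, 2)))), -647), Rational(1, 2)) = Pow(Add(Add(-1, Mul(-3, Mul(I, Pow(22, Rational(1, 2))))), -647), Rational(1, 2)) = Pow(Add(Add(-1, Mul(-3, I, Pow(22, Rational(1, 2)))), -647), Rational(1, 2)) = Pow(Add(-648, Mul(-3, I, Pow(22, Rational(1, 2)))), Rational(1, 2))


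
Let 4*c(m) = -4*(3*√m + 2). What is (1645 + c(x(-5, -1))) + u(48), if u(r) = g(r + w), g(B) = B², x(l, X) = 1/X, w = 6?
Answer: 4559 - 3*I ≈ 4559.0 - 3.0*I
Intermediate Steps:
u(r) = (6 + r)² (u(r) = (r + 6)² = (6 + r)²)
c(m) = -2 - 3*√m (c(m) = (-4*(3*√m + 2))/4 = (-4*(2 + 3*√m))/4 = (-8 - 12*√m)/4 = -2 - 3*√m)
(1645 + c(x(-5, -1))) + u(48) = (1645 + (-2 - 3*I)) + (6 + 48)² = (1645 + (-2 - 3*I)) + 54² = (1645 + (-2 - 3*I)) + 2916 = (1643 - 3*I) + 2916 = 4559 - 3*I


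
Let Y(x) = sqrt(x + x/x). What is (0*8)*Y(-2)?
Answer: 0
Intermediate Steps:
Y(x) = sqrt(1 + x) (Y(x) = sqrt(x + 1) = sqrt(1 + x))
(0*8)*Y(-2) = (0*8)*sqrt(1 - 2) = 0*sqrt(-1) = 0*I = 0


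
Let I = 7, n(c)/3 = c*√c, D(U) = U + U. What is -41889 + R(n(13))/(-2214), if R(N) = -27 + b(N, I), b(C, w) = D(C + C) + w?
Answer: -46371113/1107 - 26*√13/369 ≈ -41889.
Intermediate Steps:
D(U) = 2*U
n(c) = 3*c^(3/2) (n(c) = 3*(c*√c) = 3*c^(3/2))
b(C, w) = w + 4*C (b(C, w) = 2*(C + C) + w = 2*(2*C) + w = 4*C + w = w + 4*C)
R(N) = -20 + 4*N (R(N) = -27 + (7 + 4*N) = -20 + 4*N)
-41889 + R(n(13))/(-2214) = -41889 + (-20 + 4*(3*13^(3/2)))/(-2214) = -41889 + (-20 + 4*(3*(13*√13)))*(-1/2214) = -41889 + (-20 + 4*(39*√13))*(-1/2214) = -41889 + (-20 + 156*√13)*(-1/2214) = -41889 + (10/1107 - 26*√13/369) = -46371113/1107 - 26*√13/369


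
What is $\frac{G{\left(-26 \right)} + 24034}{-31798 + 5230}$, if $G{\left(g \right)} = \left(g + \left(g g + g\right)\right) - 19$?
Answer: $- \frac{8213}{8856} \approx -0.92739$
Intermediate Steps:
$G{\left(g \right)} = -19 + g^{2} + 2 g$ ($G{\left(g \right)} = \left(g + \left(g^{2} + g\right)\right) - 19 = \left(g + \left(g + g^{2}\right)\right) - 19 = \left(g^{2} + 2 g\right) - 19 = -19 + g^{2} + 2 g$)
$\frac{G{\left(-26 \right)} + 24034}{-31798 + 5230} = \frac{\left(-19 + \left(-26\right)^{2} + 2 \left(-26\right)\right) + 24034}{-31798 + 5230} = \frac{\left(-19 + 676 - 52\right) + 24034}{-26568} = \left(605 + 24034\right) \left(- \frac{1}{26568}\right) = 24639 \left(- \frac{1}{26568}\right) = - \frac{8213}{8856}$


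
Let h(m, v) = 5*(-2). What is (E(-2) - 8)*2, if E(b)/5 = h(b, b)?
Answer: -116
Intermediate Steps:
h(m, v) = -10
E(b) = -50 (E(b) = 5*(-10) = -50)
(E(-2) - 8)*2 = (-50 - 8)*2 = -58*2 = -116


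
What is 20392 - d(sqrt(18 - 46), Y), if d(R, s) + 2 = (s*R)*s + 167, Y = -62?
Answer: 20227 - 7688*I*sqrt(7) ≈ 20227.0 - 20341.0*I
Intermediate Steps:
d(R, s) = 165 + R*s**2 (d(R, s) = -2 + ((s*R)*s + 167) = -2 + ((R*s)*s + 167) = -2 + (R*s**2 + 167) = -2 + (167 + R*s**2) = 165 + R*s**2)
20392 - d(sqrt(18 - 46), Y) = 20392 - (165 + sqrt(18 - 46)*(-62)**2) = 20392 - (165 + sqrt(-28)*3844) = 20392 - (165 + (2*I*sqrt(7))*3844) = 20392 - (165 + 7688*I*sqrt(7)) = 20392 + (-165 - 7688*I*sqrt(7)) = 20227 - 7688*I*sqrt(7)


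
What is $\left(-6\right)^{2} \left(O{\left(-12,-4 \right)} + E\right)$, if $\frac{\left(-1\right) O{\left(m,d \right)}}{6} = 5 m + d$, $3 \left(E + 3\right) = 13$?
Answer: $13872$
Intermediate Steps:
$E = \frac{4}{3}$ ($E = -3 + \frac{1}{3} \cdot 13 = -3 + \frac{13}{3} = \frac{4}{3} \approx 1.3333$)
$O{\left(m,d \right)} = - 30 m - 6 d$ ($O{\left(m,d \right)} = - 6 \left(5 m + d\right) = - 6 \left(d + 5 m\right) = - 30 m - 6 d$)
$\left(-6\right)^{2} \left(O{\left(-12,-4 \right)} + E\right) = \left(-6\right)^{2} \left(\left(\left(-30\right) \left(-12\right) - -24\right) + \frac{4}{3}\right) = 36 \left(\left(360 + 24\right) + \frac{4}{3}\right) = 36 \left(384 + \frac{4}{3}\right) = 36 \cdot \frac{1156}{3} = 13872$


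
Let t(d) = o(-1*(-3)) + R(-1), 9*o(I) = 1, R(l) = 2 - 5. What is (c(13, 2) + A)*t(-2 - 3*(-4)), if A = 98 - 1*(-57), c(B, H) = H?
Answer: -4082/9 ≈ -453.56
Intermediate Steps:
A = 155 (A = 98 + 57 = 155)
R(l) = -3
o(I) = 1/9 (o(I) = (1/9)*1 = 1/9)
t(d) = -26/9 (t(d) = 1/9 - 3 = -26/9)
(c(13, 2) + A)*t(-2 - 3*(-4)) = (2 + 155)*(-26/9) = 157*(-26/9) = -4082/9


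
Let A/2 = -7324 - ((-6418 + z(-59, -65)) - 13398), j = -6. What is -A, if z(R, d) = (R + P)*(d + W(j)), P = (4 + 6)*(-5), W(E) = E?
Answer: -9506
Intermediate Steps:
P = -50 (P = 10*(-5) = -50)
z(R, d) = (-50 + R)*(-6 + d) (z(R, d) = (R - 50)*(d - 6) = (-50 + R)*(-6 + d))
A = 9506 (A = 2*(-7324 - ((-6418 + (300 - 50*(-65) - 6*(-59) - 59*(-65))) - 13398)) = 2*(-7324 - ((-6418 + (300 + 3250 + 354 + 3835)) - 13398)) = 2*(-7324 - ((-6418 + 7739) - 13398)) = 2*(-7324 - (1321 - 13398)) = 2*(-7324 - 1*(-12077)) = 2*(-7324 + 12077) = 2*4753 = 9506)
-A = -1*9506 = -9506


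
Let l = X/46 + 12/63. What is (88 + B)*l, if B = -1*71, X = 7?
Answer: 5627/966 ≈ 5.8251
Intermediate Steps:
B = -71
l = 331/966 (l = 7/46 + 12/63 = 7*(1/46) + 12*(1/63) = 7/46 + 4/21 = 331/966 ≈ 0.34265)
(88 + B)*l = (88 - 71)*(331/966) = 17*(331/966) = 5627/966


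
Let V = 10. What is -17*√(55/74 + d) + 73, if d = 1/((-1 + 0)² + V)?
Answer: 73 - 17*√552706/814 ≈ 57.474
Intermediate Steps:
d = 1/11 (d = 1/((-1 + 0)² + 10) = 1/((-1)² + 10) = 1/(1 + 10) = 1/11 ≈ 0.090909)
-17*√(55/74 + d) + 73 = -17*√(55/74 + 1/11) + 73 = -17*√552706/814 + 73 = 73 - 17*√552706/814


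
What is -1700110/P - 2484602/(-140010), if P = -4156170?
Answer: 58691448308/3232807565 ≈ 18.155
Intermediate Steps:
-1700110/P - 2484602/(-140010) = -1700110/(-4156170) - 2484602/(-140010) = -1700110*(-1/4156170) - 2484602*(-1/140010) = 170011/415617 + 1242301/70005 = 58691448308/3232807565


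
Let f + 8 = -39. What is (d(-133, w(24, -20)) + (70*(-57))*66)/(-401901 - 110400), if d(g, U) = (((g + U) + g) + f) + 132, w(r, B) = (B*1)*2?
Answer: 263561/512301 ≈ 0.51447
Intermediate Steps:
f = -47 (f = -8 - 39 = -47)
w(r, B) = 2*B (w(r, B) = B*2 = 2*B)
d(g, U) = 85 + U + 2*g (d(g, U) = (((g + U) + g) - 47) + 132 = (((U + g) + g) - 47) + 132 = ((U + 2*g) - 47) + 132 = (-47 + U + 2*g) + 132 = 85 + U + 2*g)
(d(-133, w(24, -20)) + (70*(-57))*66)/(-401901 - 110400) = ((85 + 2*(-20) + 2*(-133)) + (70*(-57))*66)/(-401901 - 110400) = ((85 - 40 - 266) - 3990*66)/(-512301) = (-221 - 263340)*(-1/512301) = -263561*(-1/512301) = 263561/512301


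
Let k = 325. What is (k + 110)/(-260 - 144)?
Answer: -435/404 ≈ -1.0767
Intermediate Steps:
(k + 110)/(-260 - 144) = (325 + 110)/(-260 - 144) = 435/(-404) = 435*(-1/404) = -435/404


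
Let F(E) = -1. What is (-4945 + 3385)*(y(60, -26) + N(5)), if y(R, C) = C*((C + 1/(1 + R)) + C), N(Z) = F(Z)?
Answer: -128520600/61 ≈ -2.1069e+6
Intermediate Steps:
N(Z) = -1
y(R, C) = C*(1/(1 + R) + 2*C)
(-4945 + 3385)*(y(60, -26) + N(5)) = (-4945 + 3385)*(-26*(1 + 2*(-26) + 2*(-26)*60)/(1 + 60) - 1) = -1560*(-26*(1 - 52 - 3120)/61 - 1) = -1560*(-26*1/61*(-3171) - 1) = -1560*(82446/61 - 1) = -1560*82385/61 = -128520600/61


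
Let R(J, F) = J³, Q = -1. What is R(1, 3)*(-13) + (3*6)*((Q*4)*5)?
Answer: -373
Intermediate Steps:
R(1, 3)*(-13) + (3*6)*((Q*4)*5) = 1³*(-13) + (3*6)*(-1*4*5) = 1*(-13) + 18*(-4*5) = -13 + 18*(-20) = -13 - 360 = -373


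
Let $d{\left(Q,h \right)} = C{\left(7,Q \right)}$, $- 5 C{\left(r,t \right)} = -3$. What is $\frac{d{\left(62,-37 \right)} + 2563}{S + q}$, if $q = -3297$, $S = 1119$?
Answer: $- \frac{6409}{5445} \approx -1.177$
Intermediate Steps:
$C{\left(r,t \right)} = \frac{3}{5}$ ($C{\left(r,t \right)} = \left(- \frac{1}{5}\right) \left(-3\right) = \frac{3}{5}$)
$d{\left(Q,h \right)} = \frac{3}{5}$
$\frac{d{\left(62,-37 \right)} + 2563}{S + q} = \frac{\frac{3}{5} + 2563}{1119 - 3297} = \frac{12818}{5 \left(-2178\right)} = \frac{12818}{5} \left(- \frac{1}{2178}\right) = - \frac{6409}{5445}$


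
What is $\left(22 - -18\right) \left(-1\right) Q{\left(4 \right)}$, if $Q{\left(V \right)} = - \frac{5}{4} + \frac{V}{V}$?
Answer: $10$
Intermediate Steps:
$Q{\left(V \right)} = - \frac{1}{4}$ ($Q{\left(V \right)} = \left(-5\right) \frac{1}{4} + 1 = - \frac{5}{4} + 1 = - \frac{1}{4}$)
$\left(22 - -18\right) \left(-1\right) Q{\left(4 \right)} = \left(22 - -18\right) \left(-1\right) \left(- \frac{1}{4}\right) = \left(22 + 18\right) \left(-1\right) \left(- \frac{1}{4}\right) = 40 \left(-1\right) \left(- \frac{1}{4}\right) = \left(-40\right) \left(- \frac{1}{4}\right) = 10$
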